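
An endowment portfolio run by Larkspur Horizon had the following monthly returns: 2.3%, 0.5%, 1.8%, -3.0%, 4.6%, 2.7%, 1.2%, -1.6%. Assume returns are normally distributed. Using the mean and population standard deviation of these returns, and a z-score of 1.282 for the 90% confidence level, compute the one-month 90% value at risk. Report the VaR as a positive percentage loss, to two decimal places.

1.85

μ = (2.3 + 0.5 + 1.8 − 3 + 4.6 + 2.7 + 1.2 − 1.6) / 8 = 8.50 / 8 = 1.0625%
Σ(r − μ)² = (2.3 − 1.0625)² + (0.5 − 1.0625)² + … = 41.1988
σ = √[41.1988 / 8] = 2.2693%
VaR = −(μ − z·σ) = −(1.0625 − 1.282 × 2.2693) = −(-1.8467) = 1.8467%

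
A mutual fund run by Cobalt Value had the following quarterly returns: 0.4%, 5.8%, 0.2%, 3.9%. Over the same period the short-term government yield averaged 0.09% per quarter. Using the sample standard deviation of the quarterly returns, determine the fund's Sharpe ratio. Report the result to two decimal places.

μ = (0.4 + 5.8 + 0.2 + 3.9) / 4 = 2.5750%
Σ(r − μ)² = (0.4 − 2.5750)² + (5.8 − 2.5750)² + (0.2 − 2.5750)² + … = 22.5275
σ = √[22.5275 / 3] = 2.7403%
Sharpe = (μ − rf) / σ = (2.5750 − 0.09) / 2.7403 = 2.4850 / 2.7403 = 0.9068

0.91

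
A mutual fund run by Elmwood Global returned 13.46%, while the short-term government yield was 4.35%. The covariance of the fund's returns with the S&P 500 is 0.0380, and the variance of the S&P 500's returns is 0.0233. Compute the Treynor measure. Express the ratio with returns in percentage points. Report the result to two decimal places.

5.59

β = Cov / Var = 0.0380 / 0.0233 = 1.6309
Treynor = (Rp − Rf) / β = (13.46% − 4.35%) / 1.6309 = 9.11 / 1.6309 = 5.5859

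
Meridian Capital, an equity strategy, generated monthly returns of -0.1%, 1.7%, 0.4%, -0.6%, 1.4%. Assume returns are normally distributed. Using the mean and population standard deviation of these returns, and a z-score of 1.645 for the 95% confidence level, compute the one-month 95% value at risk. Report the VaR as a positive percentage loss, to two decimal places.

0.88

μ = (-0.1 + 1.7 + 0.4 − 0.6 + 1.4) / 5 = 2.80 / 5 = 0.5600%
Population std dev = √[3.8120 / 5] = 0.8732%
VaR = −(μ − z·σ) = −(0.5600 − 1.645 × 0.8732) = −(-0.8764) = 0.8764%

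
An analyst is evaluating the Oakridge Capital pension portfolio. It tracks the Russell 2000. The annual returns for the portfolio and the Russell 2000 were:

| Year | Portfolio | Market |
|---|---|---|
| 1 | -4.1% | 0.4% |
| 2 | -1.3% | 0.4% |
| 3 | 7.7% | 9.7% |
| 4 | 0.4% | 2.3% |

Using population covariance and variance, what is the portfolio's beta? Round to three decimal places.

1.103

r̄p = 0.6750%,  r̄m = 3.2000%
Cov = Σ(rp − r̄p)(rm − r̄m) / 4 = 16.2025
Var(rm) = Σ(rm − r̄m)² / 4 = 14.6850
β = Cov / Var = 16.2025 / 14.6850 = 1.1033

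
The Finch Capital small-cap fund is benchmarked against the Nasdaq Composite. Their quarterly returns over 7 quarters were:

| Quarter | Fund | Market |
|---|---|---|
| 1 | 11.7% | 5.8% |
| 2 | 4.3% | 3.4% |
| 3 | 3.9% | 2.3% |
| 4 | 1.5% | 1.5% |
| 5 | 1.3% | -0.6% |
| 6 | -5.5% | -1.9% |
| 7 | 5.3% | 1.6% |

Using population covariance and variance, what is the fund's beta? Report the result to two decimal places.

r̄p = 3.2143%,  r̄m = 1.7286%
Cov = Σ(rp − r̄p)(rm − r̄m) / 7 = 10.4224
Var(rm) = Σ(rm − r̄m)² / 7 = 5.4792
β = Cov / Var = 10.4224 / 5.4792 = 1.9022

1.90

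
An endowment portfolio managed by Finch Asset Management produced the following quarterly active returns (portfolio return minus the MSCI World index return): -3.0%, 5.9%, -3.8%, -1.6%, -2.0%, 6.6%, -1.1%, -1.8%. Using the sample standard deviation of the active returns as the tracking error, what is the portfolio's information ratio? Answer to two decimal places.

-0.02

r̄ = (-3 + 5.9 − 3.8 − 1.6 − 2 + 6.6 − 1.1 − 1.8) / 8 = -0.1000%
Σ(r − r̄)² = (-3 − (-0.1000))² + (5.9 − (-0.1000))² + (-3.8 − (-0.1000))² + … = 112.7400
σ = √[112.7400 / 7] = 4.0132%
IR = r̄ / tracking error = -0.1000 / 4.0132 = -0.0249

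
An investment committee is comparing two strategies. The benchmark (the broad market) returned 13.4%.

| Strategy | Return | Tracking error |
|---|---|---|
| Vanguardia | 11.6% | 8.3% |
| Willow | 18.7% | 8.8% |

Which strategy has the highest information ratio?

Vanguardia: IR = (11.6% − 13.4%) / 8.3% = -0.217
Willow: IR = (18.7% − 13.4%) / 8.8% = 0.602
Highest: Willow (0.602).

Willow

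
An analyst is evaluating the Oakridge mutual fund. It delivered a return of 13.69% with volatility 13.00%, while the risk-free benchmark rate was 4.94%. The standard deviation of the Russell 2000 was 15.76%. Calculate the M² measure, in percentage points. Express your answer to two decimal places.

Sharpe = (Rp − Rf) / σp = (13.69% − 4.94%) / 13.00% = 0.6731
M² = Rf + Sharpe × σm = 4.94% + 0.6731 × 15.76% = 15.5481%

15.55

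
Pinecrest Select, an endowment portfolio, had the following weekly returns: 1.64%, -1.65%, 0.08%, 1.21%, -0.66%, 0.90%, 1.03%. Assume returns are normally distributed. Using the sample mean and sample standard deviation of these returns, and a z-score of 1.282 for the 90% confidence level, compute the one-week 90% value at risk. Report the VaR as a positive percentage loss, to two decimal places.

μ = (1.64 − 1.65 + 0.08 + 1.21 − 0.66 + 0.9 + 1.03) / 7 = 0.3643%
Sample σ = √[Σ(r − μ)² / 6] = √[8.2602 / 6] = √1.3767 = 1.1733%
VaR = −(μ − z·σ) = −(0.3643 − 1.282 × 1.1733) = −(-1.1399) = 1.1399%

1.14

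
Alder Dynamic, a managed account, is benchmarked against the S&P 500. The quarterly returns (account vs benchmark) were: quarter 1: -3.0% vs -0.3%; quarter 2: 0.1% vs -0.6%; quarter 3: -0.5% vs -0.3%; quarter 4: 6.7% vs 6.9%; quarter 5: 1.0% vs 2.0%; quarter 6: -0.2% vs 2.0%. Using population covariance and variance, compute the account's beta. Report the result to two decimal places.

r̄p = 0.6833%,  r̄m = 1.6167%
Cov = Σ(rp − r̄p)(rm − r̄m) / 6 = 7.0319
Var(rm) = Σ(rm − r̄m)² / 6 = 6.7447
β = Cov / Var = 7.0319 / 6.7447 = 1.0426

1.04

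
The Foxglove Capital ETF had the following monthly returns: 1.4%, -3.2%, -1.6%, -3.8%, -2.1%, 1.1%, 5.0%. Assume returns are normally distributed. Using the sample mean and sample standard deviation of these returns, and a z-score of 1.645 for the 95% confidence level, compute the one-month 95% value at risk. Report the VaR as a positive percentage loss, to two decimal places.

5.59

r̄ = (1.4 − 3.2 − 1.6 − 3.8 − 2.1 + 1.1 + 5) / 7 = -3.20 / 7 = -0.4571%
Σ(r − r̄)² = 58.3571; sample σ = √(58.3571/6) = 3.1187%
VaR = −(r̄ − z·σ) = −(-0.4571 − 1.645 × 3.1187) = −(-5.5874) = 5.5874%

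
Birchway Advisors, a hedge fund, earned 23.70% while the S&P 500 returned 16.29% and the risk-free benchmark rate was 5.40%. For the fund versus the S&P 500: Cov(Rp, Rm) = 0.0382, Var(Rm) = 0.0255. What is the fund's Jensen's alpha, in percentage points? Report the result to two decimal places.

1.99

β = Cov / Var = 0.0382 / 0.0255 = 1.4980
E[R] = Rf + β(Rm − Rf) = 5.40% + 1.4980 × (16.29% − 5.40%) = 21.7132%
α = Rp − E[R] = 23.70% − 21.7132% = 1.9868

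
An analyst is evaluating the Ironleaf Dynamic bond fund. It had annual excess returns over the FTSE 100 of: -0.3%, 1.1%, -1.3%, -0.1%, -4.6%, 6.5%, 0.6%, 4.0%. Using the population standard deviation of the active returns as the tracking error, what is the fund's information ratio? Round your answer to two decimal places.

0.24

Mean return r̄ = 5.90 / 8 = 0.7375%
Population std dev = √[78.4188 / 8] = 3.1309%
IR = r̄ / tracking error = 0.7375 / 3.1309 = 0.2356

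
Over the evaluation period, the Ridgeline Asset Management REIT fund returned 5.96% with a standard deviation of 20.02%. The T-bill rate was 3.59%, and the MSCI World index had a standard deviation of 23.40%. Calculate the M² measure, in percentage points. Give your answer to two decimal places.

Sharpe = (Rp − Rf) / σp = (5.96% − 3.59%) / 20.02% = 0.1184
M² = Rf + Sharpe × σm = 3.59% + 0.1184 × 23.40% = 6.3606%

6.36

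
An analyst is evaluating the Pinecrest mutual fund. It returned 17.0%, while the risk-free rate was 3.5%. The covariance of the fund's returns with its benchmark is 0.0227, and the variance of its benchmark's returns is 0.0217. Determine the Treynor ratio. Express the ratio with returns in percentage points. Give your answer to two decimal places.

β = Cov / Var = 0.0227 / 0.0217 = 1.0461
Treynor = (Rp − Rf) / β = (17.0% − 3.5%) / 1.0461 = 13.50 / 1.0461 = 12.9051

12.91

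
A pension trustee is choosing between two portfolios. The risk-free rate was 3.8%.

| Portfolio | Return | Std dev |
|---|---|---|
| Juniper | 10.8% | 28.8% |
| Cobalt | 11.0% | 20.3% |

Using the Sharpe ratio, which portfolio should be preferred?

Cobalt

Juniper: Sharpe ratio = (10.8% − 3.8%) / 28.8% = 0.243
Cobalt: Sharpe ratio = (11.0% − 3.8%) / 20.3% = 0.355
Highest: Cobalt (0.355).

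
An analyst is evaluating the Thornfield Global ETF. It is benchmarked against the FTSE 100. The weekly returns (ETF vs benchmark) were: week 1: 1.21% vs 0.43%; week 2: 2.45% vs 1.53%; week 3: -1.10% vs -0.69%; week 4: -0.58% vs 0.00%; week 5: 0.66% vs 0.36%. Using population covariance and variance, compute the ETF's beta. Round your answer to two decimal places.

r̄p = 0.5280%,  r̄m = 0.3260%
Cov = Σ(rp − r̄p)(rm − r̄m) / 5 = 0.8810
Var(rm) = Σ(rm − r̄m)² / 5 = 0.5200
β = Cov / Var = 0.8810 / 0.5200 = 1.6942

1.69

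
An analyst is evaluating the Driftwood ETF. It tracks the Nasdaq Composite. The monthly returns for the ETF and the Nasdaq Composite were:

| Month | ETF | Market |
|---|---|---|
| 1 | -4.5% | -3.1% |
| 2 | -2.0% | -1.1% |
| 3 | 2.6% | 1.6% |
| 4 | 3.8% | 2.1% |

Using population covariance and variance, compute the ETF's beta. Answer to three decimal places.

r̄p = -0.0250%,  r̄m = -0.1250%
Cov = Σ(rp − r̄p)(rm − r̄m) / 4 = 7.0694
Var(rm) = Σ(rm − r̄m)² / 4 = 4.4319
β = Cov / Var = 7.0694 / 4.4319 = 1.5951

1.595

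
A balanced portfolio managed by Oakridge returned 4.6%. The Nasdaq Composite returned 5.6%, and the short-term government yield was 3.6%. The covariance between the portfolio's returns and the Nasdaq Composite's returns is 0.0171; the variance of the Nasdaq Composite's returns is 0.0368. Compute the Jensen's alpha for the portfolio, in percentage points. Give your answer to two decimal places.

0.07

β = Cov / Var = 0.0171 / 0.0368 = 0.4647
E[R] = Rf + β(Rm − Rf) = 3.6% + 0.4647 × (5.6% − 3.6%) = 4.5294%
α = Rp − E[R] = 4.6% − 4.5294% = 0.0706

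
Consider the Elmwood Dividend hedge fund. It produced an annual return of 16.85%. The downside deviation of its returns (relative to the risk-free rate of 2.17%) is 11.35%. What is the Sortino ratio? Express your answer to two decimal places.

1.29

Sortino = (Rp − Rf) / σd = (16.85% − 2.17%) / 11.35% = 14.68% / 11.35% = 1.2934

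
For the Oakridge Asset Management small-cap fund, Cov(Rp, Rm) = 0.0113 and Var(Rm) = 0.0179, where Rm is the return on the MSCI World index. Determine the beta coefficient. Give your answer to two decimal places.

0.63

β = Cov(Rp, Rm) / Var(Rm) = 0.0113 / 0.0179 = 0.6313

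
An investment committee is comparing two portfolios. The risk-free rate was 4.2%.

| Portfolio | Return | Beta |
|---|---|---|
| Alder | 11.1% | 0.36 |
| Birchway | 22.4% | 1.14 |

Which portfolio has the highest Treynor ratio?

Alder

Alder: Treynor = (11.1% − 4.2%) / 0.36 = 19.167
Birchway: Treynor = (22.4% − 4.2%) / 1.14 = 15.965
Highest: Alder (19.167).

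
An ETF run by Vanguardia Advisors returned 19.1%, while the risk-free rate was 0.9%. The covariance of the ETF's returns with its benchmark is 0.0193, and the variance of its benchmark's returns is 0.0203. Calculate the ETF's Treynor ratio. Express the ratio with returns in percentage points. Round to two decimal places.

19.14

β = Cov / Var = 0.0193 / 0.0203 = 0.9507
Treynor = (Rp − Rf) / β = (19.1% − 0.9%) / 0.9507 = 18.20 / 0.9507 = 19.1438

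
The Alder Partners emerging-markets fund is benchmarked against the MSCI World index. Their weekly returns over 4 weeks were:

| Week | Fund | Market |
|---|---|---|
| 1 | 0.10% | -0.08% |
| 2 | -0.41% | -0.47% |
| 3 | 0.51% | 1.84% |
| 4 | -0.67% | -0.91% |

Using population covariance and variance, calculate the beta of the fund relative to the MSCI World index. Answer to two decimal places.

0.40

r̄p = -0.1175%,  r̄m = 0.0950%
Cov = Σ(rp − r̄p)(rm − r̄m) / 4 = 0.4444
Var(rm) = Σ(rm − r̄m)² / 4 = 1.1012
β = Cov / Var = 0.4444 / 1.1012 = 0.4036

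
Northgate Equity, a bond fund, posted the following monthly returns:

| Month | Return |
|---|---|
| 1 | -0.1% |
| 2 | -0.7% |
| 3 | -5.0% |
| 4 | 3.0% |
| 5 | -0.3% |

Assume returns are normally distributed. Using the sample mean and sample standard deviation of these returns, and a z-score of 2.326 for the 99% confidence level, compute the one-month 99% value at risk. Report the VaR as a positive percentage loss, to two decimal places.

μ = (-0.1 − 0.7 − 5 + 3 − 0.3) / 5 = -0.6200%
Sample σ = √[Σ(r − μ)² / 4] = √[32.6680 / 4] = √8.1670 = 2.8578%
VaR = −(μ − z·σ) = −(-0.6200 − 2.326 × 2.8578) = −(-7.2672) = 7.2672%

7.27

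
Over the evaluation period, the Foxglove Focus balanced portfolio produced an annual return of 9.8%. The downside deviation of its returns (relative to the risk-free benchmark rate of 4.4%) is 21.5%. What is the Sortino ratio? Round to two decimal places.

0.25

Sortino = (Rp − Rf) / σd = (9.8% − 4.4%) / 21.5% = 5.40% / 21.5% = 0.2512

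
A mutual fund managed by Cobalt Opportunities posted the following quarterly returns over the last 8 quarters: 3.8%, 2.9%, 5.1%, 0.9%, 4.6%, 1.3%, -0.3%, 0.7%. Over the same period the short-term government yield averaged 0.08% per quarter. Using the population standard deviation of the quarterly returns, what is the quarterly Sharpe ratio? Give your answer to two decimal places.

Mean return r̄ = 19.00 / 8 = 2.3750%
Population std dev = √[27.9750 / 8] = 1.8700%
Sharpe = (r̄ − rf) / σ = (2.3750 − 0.08) / 1.8700 = 2.2950 / 1.8700 = 1.2273

1.23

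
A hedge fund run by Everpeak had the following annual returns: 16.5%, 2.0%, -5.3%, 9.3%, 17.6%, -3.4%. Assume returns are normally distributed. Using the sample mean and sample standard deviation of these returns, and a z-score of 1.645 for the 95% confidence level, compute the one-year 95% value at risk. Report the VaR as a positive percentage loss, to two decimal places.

r̄ = (16.5 + 2 − 5.3 + 9.3 + 17.6 − 3.4) / 6 = 6.1167%
Σ(r − r̄)² = 487.6683; sample σ = √(487.6683/5) = 9.8759%
VaR = −(r̄ − z·σ) = −(6.1167 − 1.645 × 9.8759) = −(-10.1292) = 10.1292%

10.13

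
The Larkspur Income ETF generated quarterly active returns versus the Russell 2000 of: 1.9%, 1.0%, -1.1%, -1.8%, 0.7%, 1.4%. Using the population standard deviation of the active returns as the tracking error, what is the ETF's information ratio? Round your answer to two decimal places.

r̄ = (1.9 + 1 − 1.1 − 1.8 + 0.7 + 1.4) / 6 = 0.3500%
Population σ = √[Σ(r − r̄)² / 6] = √[10.7750 / 6] = √1.7958 = 1.3401%
IR = r̄ / tracking error = 0.3500 / 1.3401 = 0.2612

0.26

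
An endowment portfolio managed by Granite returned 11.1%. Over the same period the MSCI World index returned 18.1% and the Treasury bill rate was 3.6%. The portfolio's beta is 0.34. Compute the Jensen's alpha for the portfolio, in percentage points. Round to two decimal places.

2.57

CAPM expected return = Rf + β(Rm − Rf) = 3.6% + 0.34 × (18.1% − 3.6%) = 3.6 + 0.34 × 14.50 = 8.5300%
Jensen's α = Rp − E[R] = 11.1% − 8.5300% = 2.5700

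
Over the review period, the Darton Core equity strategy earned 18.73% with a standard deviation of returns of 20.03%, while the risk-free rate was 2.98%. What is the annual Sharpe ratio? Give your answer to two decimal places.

Sharpe = (Rp − Rf) / σp = (18.73% − 2.98%) / 20.03% = 15.75% / 20.03% = 0.7863

0.79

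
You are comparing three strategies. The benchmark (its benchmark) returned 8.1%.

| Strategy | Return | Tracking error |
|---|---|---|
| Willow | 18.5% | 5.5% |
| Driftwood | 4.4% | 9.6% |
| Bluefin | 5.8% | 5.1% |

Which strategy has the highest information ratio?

Willow

Willow: IR = (18.5% − 8.1%) / 5.5% = 1.891
Driftwood: IR = (4.4% − 8.1%) / 9.6% = -0.385
Bluefin: IR = (5.8% − 8.1%) / 5.1% = -0.451
Highest: Willow (1.891).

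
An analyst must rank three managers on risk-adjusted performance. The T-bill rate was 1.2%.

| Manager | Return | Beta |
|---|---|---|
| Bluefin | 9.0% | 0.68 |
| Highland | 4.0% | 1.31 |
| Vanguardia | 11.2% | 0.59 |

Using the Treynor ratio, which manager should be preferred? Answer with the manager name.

Vanguardia

Bluefin: Treynor = (9.0% − 1.2%) / 0.68 = 11.471
Highland: Treynor = (4.0% − 1.2%) / 1.31 = 2.137
Vanguardia: Treynor = (11.2% − 1.2%) / 0.59 = 16.949
Highest: Vanguardia (16.949).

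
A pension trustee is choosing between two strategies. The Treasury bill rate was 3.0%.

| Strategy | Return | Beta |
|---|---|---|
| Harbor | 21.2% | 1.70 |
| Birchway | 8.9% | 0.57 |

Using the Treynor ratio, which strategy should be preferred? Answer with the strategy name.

Harbor

Harbor: Treynor = (21.2% − 3.0%) / 1.70 = 10.706
Birchway: Treynor = (8.9% − 3.0%) / 0.57 = 10.351
Highest: Harbor (10.706).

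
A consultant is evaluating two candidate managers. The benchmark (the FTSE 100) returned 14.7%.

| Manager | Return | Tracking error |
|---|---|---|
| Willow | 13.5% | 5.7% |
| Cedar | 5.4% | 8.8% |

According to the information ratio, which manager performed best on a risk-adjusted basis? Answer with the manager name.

Willow

Willow: IR = (13.5% − 14.7%) / 5.7% = -0.211
Cedar: IR = (5.4% − 14.7%) / 8.8% = -1.057
Highest: Willow (-0.211).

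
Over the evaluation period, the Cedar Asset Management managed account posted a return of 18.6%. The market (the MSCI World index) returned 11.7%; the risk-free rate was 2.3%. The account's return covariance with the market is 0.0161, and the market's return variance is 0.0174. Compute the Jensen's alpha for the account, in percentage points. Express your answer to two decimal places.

β = Cov / Var = 0.0161 / 0.0174 = 0.9253
E[R] = Rf + β(Rm − Rf) = 2.3% + 0.9253 × (11.7% − 2.3%) = 10.9978%
α = Rp − E[R] = 18.6% − 10.9978% = 7.6022

7.60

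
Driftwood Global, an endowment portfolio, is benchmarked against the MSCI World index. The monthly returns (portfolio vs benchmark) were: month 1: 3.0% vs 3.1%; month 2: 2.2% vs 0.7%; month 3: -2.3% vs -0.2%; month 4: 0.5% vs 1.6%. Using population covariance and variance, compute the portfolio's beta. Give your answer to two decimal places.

1.29

r̄p = 0.8500%,  r̄m = 1.3000%
Cov = Σ(rp − r̄p)(rm − r̄m) / 4 = 1.9200
Var(rm) = Σ(rm − r̄m)² / 4 = 1.4850
β = Cov / Var = 1.9200 / 1.4850 = 1.2929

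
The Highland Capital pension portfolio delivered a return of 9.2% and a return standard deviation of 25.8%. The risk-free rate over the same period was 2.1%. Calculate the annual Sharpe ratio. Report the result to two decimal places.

Sharpe = (Rp − Rf) / σp = (9.2% − 2.1%) / 25.8% = 7.10% / 25.8% = 0.2752

0.28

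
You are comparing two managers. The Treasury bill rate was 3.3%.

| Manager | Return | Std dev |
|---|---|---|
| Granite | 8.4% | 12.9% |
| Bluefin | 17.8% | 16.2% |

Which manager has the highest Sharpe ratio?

Granite: Sharpe ratio = (8.4% − 3.3%) / 12.9% = 0.395
Bluefin: Sharpe ratio = (17.8% − 3.3%) / 16.2% = 0.895
Highest: Bluefin (0.895).

Bluefin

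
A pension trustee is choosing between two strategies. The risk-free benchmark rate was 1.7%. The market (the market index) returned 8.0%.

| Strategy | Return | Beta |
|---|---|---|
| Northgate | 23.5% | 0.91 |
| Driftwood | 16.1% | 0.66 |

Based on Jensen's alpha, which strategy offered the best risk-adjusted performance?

Northgate: α = 23.5% − [1.7% + 0.91 × (8.0% − 1.7%)] = 16.067
Driftwood: α = 16.1% − [1.7% + 0.66 × (8.0% − 1.7%)] = 10.242
Highest: Northgate (16.067).

Northgate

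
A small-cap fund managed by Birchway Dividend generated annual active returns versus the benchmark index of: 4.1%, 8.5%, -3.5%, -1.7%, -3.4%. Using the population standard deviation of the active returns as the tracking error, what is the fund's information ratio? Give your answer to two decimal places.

0.17

Mean return r̄ = 4.00 / 5 = 0.8000%
Σ(r − r̄)² = (4.1 − 0.8000)² + (8.5 − 0.8000)² + … = 112.5600
population σ = √(112.5600 / 5) = √22.5120 = 4.7447%
IR = r̄ / tracking error = 0.8000 / 4.7447 = 0.1686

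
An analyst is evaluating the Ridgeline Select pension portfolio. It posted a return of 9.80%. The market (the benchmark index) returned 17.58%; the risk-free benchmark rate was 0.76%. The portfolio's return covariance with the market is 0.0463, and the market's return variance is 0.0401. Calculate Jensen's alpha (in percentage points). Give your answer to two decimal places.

-10.38

β = Cov / Var = 0.0463 / 0.0401 = 1.1546
E[R] = Rf + β(Rm − Rf) = 0.76% + 1.1546 × (17.58% − 0.76%) = 20.1804%
α = Rp − E[R] = 9.80% − 20.1804% = -10.3804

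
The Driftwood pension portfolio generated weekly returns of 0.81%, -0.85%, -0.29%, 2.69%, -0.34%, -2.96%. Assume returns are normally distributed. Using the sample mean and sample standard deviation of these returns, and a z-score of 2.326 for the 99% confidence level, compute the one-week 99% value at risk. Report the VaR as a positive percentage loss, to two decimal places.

4.50

Mean return r̄ = -0.940 / 6 = -0.1567%
Σ(r − r̄)² = (0.81 − (-0.1567))² + (-0.85 − (-0.1567))² + (-0.29 − (-0.1567))² + … = 17.4287
σ = √[17.4287 / 5] = 1.8670%
VaR = −(r̄ − z·σ) = −(-0.1567 − 2.326 × 1.8670) = −(-4.4993) = 4.4993%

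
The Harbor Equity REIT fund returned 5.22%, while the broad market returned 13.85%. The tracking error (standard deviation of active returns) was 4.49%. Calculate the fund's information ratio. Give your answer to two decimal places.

IR = (Rp − Rb) / TE = (5.22% − 13.85%) / 4.49% = -8.63% / 4.49% = -1.9220

-1.92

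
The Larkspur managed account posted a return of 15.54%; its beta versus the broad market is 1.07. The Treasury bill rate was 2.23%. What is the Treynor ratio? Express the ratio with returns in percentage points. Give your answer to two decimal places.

Treynor = (Rp − Rf) / β = (15.54% − 2.23%) / 1.07 = 13.31 / 1.07 = 12.4393

12.44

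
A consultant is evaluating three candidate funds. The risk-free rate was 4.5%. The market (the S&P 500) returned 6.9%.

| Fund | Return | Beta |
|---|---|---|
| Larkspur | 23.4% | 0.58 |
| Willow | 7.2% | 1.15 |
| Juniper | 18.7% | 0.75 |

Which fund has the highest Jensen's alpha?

Larkspur

Larkspur: α = 23.4% − [4.5% + 0.58 × (6.9% − 4.5%)] = 17.508
Willow: α = 7.2% − [4.5% + 1.15 × (6.9% − 4.5%)] = -0.060
Juniper: α = 18.7% − [4.5% + 0.75 × (6.9% − 4.5%)] = 12.400
Highest: Larkspur (17.508).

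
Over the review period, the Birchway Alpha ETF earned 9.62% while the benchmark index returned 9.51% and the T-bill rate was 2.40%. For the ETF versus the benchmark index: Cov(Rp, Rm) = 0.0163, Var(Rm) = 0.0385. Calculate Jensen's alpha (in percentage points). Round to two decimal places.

β = Cov / Var = 0.0163 / 0.0385 = 0.4234
E[R] = Rf + β(Rm − Rf) = 2.40% + 0.4234 × (9.51% − 2.40%) = 5.4104%
α = Rp − E[R] = 9.62% − 5.4104% = 4.2096

4.21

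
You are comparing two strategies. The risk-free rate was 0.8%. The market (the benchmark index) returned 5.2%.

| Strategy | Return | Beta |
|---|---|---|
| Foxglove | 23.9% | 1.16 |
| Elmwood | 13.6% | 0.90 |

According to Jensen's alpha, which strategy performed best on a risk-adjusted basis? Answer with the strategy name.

Foxglove: α = 23.9% − [0.8% + 1.16 × (5.2% − 0.8%)] = 17.996
Elmwood: α = 13.6% − [0.8% + 0.90 × (5.2% − 0.8%)] = 8.840
Highest: Foxglove (17.996).

Foxglove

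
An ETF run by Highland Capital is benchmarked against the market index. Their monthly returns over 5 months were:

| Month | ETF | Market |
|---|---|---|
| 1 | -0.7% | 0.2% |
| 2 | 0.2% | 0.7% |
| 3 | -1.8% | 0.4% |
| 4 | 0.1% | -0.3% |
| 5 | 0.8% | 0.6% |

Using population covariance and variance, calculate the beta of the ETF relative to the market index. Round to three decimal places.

0.283

r̄p = -0.2800%,  r̄m = 0.3200%
Cov = Σ(rp − r̄p)(rm − r̄m) / 5 = 0.0356
Var(rm) = Σ(rm − r̄m)² / 5 = 0.1256
β = Cov / Var = 0.0356 / 0.1256 = 0.2834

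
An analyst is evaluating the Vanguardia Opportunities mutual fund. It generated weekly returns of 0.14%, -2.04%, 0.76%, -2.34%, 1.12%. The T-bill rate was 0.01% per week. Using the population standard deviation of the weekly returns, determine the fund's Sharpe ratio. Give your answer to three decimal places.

-0.335

μ = (0.14 − 2.04 + 0.76 − 2.34 + 1.12) / 5 = -2.360 / 5 = -0.4720%
Population σ = √[Σ(r − μ)² / 5] = √[10.3749 / 5] = √2.0750 = 1.4405%
Sharpe = (μ − rf) / σ = (-0.4720 − 0.01) / 1.4405 = -0.4820 / 1.4405 = -0.3346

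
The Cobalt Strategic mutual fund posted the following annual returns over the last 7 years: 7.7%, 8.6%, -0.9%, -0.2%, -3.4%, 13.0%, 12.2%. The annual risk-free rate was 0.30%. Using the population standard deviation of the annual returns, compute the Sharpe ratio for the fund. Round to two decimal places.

0.81

μ = (7.7 + 8.6 − 0.9 − 0.2 − 3.4 + 13 + 12.2) / 7 = 5.2857%
Σ(r − μ)² = (7.7 − 5.2857)² + (8.6 − 5.2857)² + … = 267.9286
σ = √[267.9286 / 7] = 6.1867%
Sharpe = (μ − rf) / σ = (5.2857 − 0.3) / 6.1867 = 4.9857 / 6.1867 = 0.8059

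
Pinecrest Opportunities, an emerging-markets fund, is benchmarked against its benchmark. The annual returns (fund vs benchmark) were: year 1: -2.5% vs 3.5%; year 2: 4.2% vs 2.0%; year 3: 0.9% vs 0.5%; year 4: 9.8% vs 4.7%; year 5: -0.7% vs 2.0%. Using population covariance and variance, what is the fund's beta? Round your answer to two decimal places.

1.46

r̄p = 2.3400%,  r̄m = 2.5400%
Cov = Σ(rp − r̄p)(rm − r̄m) / 5 = 3.0084
Var(rm) = Σ(rm − r̄m)² / 5 = 2.0664
β = Cov / Var = 3.0084 / 2.0664 = 1.4559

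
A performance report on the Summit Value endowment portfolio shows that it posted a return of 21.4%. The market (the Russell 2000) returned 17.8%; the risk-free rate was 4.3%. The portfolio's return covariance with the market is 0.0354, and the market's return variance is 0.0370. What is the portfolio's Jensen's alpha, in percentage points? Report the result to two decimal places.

β = Cov / Var = 0.0354 / 0.0370 = 0.9568
E[R] = Rf + β(Rm − Rf) = 4.3% + 0.9568 × (17.8% − 4.3%) = 17.2168%
α = Rp − E[R] = 21.4% − 17.2168% = 4.1832

4.18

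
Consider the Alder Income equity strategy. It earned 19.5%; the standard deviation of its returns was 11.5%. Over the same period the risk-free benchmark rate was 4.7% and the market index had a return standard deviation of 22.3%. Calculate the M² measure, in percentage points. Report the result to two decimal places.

33.40

Sharpe = (Rp − Rf) / σp = (19.5% − 4.7%) / 11.5% = 1.2870
M² = Rf + Sharpe × σm = 4.7% + 1.2870 × 22.3% = 33.4001%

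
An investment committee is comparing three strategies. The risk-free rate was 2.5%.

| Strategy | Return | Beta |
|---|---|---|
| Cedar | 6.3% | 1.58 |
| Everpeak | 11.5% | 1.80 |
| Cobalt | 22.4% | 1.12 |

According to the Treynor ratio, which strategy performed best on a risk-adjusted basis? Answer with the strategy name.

Cedar: Treynor = (6.3% − 2.5%) / 1.58 = 2.405
Everpeak: Treynor = (11.5% − 2.5%) / 1.80 = 5.000
Cobalt: Treynor = (22.4% − 2.5%) / 1.12 = 17.768
Highest: Cobalt (17.768).

Cobalt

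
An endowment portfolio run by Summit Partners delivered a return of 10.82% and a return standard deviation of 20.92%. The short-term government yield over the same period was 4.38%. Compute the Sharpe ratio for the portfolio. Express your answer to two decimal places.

0.31

Sharpe = (Rp − Rf) / σp = (10.82% − 4.38%) / 20.92% = 6.44% / 20.92% = 0.3078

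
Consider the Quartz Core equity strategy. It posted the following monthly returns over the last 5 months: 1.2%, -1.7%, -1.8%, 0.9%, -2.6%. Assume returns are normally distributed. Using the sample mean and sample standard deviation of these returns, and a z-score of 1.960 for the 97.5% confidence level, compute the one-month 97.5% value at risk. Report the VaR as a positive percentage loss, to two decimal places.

4.19

Mean return r̄ = -4.00 / 5 = -0.8000%
Sample σ = √[Σ(r − r̄)² / 4] = √[11.9400 / 4] = √2.9850 = 1.7277%
VaR = −(r̄ − z·σ) = −(-0.8000 − 1.960 × 1.7277) = −(-4.1863) = 4.1863%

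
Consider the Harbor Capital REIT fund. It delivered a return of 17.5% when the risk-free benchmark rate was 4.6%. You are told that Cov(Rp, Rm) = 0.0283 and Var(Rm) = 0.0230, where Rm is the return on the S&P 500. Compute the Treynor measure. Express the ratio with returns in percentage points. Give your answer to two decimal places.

10.48

β = Cov / Var = 0.0283 / 0.0230 = 1.2304
Treynor = (Rp − Rf) / β = (17.5% − 4.6%) / 1.2304 = 12.90 / 1.2304 = 10.4844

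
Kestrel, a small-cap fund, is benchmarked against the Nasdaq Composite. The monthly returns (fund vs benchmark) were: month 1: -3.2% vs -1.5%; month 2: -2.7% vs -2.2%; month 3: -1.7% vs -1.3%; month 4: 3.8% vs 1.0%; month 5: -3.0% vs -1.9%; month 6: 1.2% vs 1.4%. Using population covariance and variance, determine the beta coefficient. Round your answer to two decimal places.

r̄p = -0.9333%,  r̄m = -0.7500%
Cov = Σ(rp − r̄p)(rm − r̄m) / 6 = 3.3217
Var(rm) = Σ(rm − r̄m)² / 6 = 1.9958
β = Cov / Var = 3.3217 / 1.9958 = 1.6643

1.66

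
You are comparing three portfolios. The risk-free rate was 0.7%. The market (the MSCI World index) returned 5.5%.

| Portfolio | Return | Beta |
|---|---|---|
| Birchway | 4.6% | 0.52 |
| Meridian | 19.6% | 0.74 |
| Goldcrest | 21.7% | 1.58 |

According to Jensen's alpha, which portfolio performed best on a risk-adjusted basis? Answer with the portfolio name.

Birchway: α = 4.6% − [0.7% + 0.52 × (5.5% − 0.7%)] = 1.404
Meridian: α = 19.6% − [0.7% + 0.74 × (5.5% − 0.7%)] = 15.348
Goldcrest: α = 21.7% − [0.7% + 1.58 × (5.5% − 0.7%)] = 13.416
Highest: Meridian (15.348).

Meridian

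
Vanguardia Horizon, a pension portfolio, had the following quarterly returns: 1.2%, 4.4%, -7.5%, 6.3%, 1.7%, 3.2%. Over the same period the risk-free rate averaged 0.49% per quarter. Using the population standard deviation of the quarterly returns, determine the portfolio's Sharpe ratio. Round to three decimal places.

0.242

r̄ = (1.2 + 4.4 − 7.5 + 6.3 + 1.7 + 3.2) / 6 = 1.5500%
Σ(r − r̄)² = (1.2 − 1.5500)² + (4.4 − 1.5500)² + … = 115.4550
σ = √[115.4550 / 6] = 4.3866%
Sharpe = (r̄ − rf) / σ = (1.5500 − 0.49) / 4.3866 = 1.0600 / 4.3866 = 0.2416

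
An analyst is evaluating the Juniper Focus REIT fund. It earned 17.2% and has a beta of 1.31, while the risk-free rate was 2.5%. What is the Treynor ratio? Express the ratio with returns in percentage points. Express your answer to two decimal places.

11.22

Treynor = (Rp − Rf) / β = (17.2% − 2.5%) / 1.31 = 14.70 / 1.31 = 11.2214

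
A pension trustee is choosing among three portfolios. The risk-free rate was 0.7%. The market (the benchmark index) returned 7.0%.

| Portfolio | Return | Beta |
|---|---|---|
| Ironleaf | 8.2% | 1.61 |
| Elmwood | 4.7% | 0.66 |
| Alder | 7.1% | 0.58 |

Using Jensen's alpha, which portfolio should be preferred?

Alder

Ironleaf: α = 8.2% − [0.7% + 1.61 × (7.0% − 0.7%)] = -2.643
Elmwood: α = 4.7% − [0.7% + 0.66 × (7.0% − 0.7%)] = -0.158
Alder: α = 7.1% − [0.7% + 0.58 × (7.0% − 0.7%)] = 2.746
Highest: Alder (2.746).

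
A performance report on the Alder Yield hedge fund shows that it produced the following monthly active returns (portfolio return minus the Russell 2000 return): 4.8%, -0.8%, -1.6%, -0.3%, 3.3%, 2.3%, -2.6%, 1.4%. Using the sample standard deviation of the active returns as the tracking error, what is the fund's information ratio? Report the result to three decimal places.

0.317

Mean return r̄ = 6.50 / 8 = 0.8125%
Σ(r − r̄)² = (4.8 − 0.8125)² + (-0.8 − 0.8125)² + … = 45.9488
σ = √[45.9488 / 7] = 2.5621%
IR = r̄ / tracking error = 0.8125 / 2.5621 = 0.3171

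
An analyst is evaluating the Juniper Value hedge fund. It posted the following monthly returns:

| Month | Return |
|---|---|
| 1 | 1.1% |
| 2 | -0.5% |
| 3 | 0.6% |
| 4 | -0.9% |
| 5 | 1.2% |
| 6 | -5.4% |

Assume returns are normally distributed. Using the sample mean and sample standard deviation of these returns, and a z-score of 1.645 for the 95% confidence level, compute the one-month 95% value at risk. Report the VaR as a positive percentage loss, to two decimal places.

r̄ = (1.1 − 0.5 + 0.6 − 0.9 + 1.2 − 5.4) / 6 = -3.90 / 6 = -0.6500%
Σ(r − r̄)² = 30.6950; sample σ = √(30.6950/5) = 2.4777%
VaR = −(r̄ − z·σ) = −(-0.6500 − 1.645 × 2.4777) = −(-4.7258) = 4.7258%

4.73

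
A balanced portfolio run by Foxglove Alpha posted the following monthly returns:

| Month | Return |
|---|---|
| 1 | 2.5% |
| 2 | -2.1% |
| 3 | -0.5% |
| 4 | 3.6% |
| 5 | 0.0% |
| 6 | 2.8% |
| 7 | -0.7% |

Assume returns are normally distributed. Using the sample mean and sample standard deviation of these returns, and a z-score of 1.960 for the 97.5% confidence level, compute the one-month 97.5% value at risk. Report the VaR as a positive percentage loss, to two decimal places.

3.41

r̄ = (2.5 − 2.1 − 0.5 + 3.6 + 0 + 2.8 − 0.7) / 7 = 5.60 / 7 = 0.8000%
Sample std dev = √[27.7200 / 6] = 2.1494%
VaR = −(r̄ − z·σ) = −(0.8000 − 1.960 × 2.1494) = −(-3.4128) = 3.4128%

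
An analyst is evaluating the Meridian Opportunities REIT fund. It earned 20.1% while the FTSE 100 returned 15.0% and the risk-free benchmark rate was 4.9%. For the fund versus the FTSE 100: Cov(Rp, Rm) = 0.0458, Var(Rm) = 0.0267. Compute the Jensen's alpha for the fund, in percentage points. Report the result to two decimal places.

β = Cov / Var = 0.0458 / 0.0267 = 1.7154
E[R] = Rf + β(Rm − Rf) = 4.9% + 1.7154 × (15.0% − 4.9%) = 22.2255%
α = Rp − E[R] = 20.1% − 22.2255% = -2.1255

-2.13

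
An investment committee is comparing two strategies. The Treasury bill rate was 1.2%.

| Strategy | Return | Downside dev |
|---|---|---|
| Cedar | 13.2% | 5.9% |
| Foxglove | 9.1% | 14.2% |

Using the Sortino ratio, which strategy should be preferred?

Cedar

Cedar: Sortino ratio = (13.2% − 1.2%) / 5.9% = 2.034
Foxglove: Sortino ratio = (9.1% − 1.2%) / 14.2% = 0.556
Highest: Cedar (2.034).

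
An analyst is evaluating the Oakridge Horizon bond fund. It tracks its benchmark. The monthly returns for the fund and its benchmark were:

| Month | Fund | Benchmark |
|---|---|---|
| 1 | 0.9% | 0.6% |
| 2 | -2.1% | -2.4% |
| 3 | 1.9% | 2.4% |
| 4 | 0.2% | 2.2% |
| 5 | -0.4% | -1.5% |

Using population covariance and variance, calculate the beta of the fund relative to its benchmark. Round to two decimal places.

r̄p = 0.1000%,  r̄m = 0.2600%
Cov = Σ(rp − r̄p)(rm − r̄m) / 5 = 2.2100
Var(rm) = Σ(rm − r̄m)² / 5 = 3.7264
β = Cov / Var = 2.2100 / 3.7264 = 0.5931

0.59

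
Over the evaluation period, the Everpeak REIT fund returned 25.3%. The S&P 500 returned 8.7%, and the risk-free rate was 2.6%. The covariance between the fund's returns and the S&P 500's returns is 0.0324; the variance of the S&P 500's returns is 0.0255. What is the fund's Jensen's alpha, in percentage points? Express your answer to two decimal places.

14.95

β = Cov / Var = 0.0324 / 0.0255 = 1.2706
E[R] = Rf + β(Rm − Rf) = 2.6% + 1.2706 × (8.7% − 2.6%) = 10.3507%
α = Rp − E[R] = 25.3% − 10.3507% = 14.9493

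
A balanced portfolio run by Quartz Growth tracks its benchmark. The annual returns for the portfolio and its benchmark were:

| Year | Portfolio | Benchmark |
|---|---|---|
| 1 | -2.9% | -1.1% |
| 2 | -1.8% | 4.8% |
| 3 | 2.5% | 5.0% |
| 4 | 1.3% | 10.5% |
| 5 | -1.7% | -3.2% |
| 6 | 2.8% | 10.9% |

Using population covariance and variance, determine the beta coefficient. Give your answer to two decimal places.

0.33

r̄p = 0.0333%,  r̄m = 4.4833%
Cov = Σ(rp − r̄p)(rm − r̄m) / 6 = 9.2939
Var(rm) = Σ(rm − r̄m)² / 6 = 27.9914
β = Cov / Var = 9.2939 / 27.9914 = 0.3320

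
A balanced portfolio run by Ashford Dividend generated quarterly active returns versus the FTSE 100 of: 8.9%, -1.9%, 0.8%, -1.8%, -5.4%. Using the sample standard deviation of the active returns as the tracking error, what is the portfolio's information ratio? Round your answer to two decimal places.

0.02

r̄ = (8.9 − 1.9 + 0.8 − 1.8 − 5.4) / 5 = 0.1200%
Σ(r − r̄)² = 115.7880; sample σ = √(115.7880/4) = 5.3802%
IR = r̄ / tracking error = 0.1200 / 5.3802 = 0.0223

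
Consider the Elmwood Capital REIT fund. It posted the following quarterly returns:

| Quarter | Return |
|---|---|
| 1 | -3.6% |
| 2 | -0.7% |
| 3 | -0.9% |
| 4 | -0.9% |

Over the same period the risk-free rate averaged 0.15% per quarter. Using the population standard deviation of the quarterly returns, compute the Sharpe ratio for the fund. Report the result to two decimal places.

μ = (-3.6 − 0.7 − 0.9 − 0.9) / 4 = -6.10 / 4 = -1.5250%
Σ(r − μ)² = (-3.6 − (-1.5250))² + (-0.7 − (-1.5250))² + … = 5.7675
σ = √[5.7675 / 4] = 1.2008%
Sharpe = (μ − rf) / σ = (-1.5250 − 0.15) / 1.2008 = -1.6750 / 1.2008 = -1.3949

-1.39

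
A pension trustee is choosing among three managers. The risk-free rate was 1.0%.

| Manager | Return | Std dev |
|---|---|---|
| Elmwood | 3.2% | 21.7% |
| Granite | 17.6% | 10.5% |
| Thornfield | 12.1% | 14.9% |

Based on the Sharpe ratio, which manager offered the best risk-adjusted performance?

Granite

Elmwood: Sharpe ratio = (3.2% − 1.0%) / 21.7% = 0.101
Granite: Sharpe ratio = (17.6% − 1.0%) / 10.5% = 1.581
Thornfield: Sharpe ratio = (12.1% − 1.0%) / 14.9% = 0.745
Highest: Granite (1.581).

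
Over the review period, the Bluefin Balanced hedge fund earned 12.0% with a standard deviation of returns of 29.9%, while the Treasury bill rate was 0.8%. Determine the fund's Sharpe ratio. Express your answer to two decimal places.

Sharpe = (Rp − Rf) / σp = (12.0% − 0.8%) / 29.9% = 11.20% / 29.9% = 0.3746

0.37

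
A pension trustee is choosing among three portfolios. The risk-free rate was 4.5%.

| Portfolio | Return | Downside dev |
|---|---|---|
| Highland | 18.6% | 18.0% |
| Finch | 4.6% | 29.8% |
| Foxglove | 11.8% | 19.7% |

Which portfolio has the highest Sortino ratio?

Highland

Highland: Sortino ratio = (18.6% − 4.5%) / 18.0% = 0.783
Finch: Sortino ratio = (4.6% − 4.5%) / 29.8% = 0.003
Foxglove: Sortino ratio = (11.8% − 4.5%) / 19.7% = 0.371
Highest: Highland (0.783).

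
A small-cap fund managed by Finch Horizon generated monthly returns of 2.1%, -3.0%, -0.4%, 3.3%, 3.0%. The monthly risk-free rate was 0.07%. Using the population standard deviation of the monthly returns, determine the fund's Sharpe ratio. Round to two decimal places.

0.39

Mean return r̄ = 5.00 / 5 = 1.0000%
Population σ = √[Σ(r − r̄)² / 5] = √[28.4600 / 5] = √5.6920 = 2.3858%
Sharpe = (r̄ − rf) / σ = (1.0000 − 0.07) / 2.3858 = 0.9300 / 2.3858 = 0.3898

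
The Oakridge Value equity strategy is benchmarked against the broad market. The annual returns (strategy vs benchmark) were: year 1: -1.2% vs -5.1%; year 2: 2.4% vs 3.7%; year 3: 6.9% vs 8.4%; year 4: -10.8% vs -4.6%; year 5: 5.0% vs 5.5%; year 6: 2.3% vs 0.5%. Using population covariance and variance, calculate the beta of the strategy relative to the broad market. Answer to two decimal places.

r̄p = 0.7667%,  r̄m = 1.4000%
Cov = Σ(rp − r̄p)(rm − r̄m) / 6 = 24.1417
Var(rm) = Σ(rm − r̄m)² / 6 = 25.0267
β = Cov / Var = 24.1417 / 25.0267 = 0.9646

0.96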